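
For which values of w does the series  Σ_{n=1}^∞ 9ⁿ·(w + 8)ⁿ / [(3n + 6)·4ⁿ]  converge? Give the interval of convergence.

Ratio test: |a_{n+1}/a_n| = [(3n + 6)/(3(n+1) + 6)] · 9/4 → 9/4 as n → ∞.
The series converges when 9/4 · |w + 8| < 1, giving R = 4/9.
Check w = -68/9: comparison with the harmonic series Σ 1/n shows the series diverges.
Endpoint w = -76/9: the terms alternate in sign and decrease monotonically to 0 in absolute value (size ~ c/n), so the alternating series test gives convergence.

[-76/9, -68/9)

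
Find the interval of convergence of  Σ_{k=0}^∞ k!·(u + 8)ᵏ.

By the ratio test, |a_{k+1}/a_k| = (k+1) → ∞.
Since the ratio → ∞, the series diverges for every u ≠ -8, and R = 0.

{-8}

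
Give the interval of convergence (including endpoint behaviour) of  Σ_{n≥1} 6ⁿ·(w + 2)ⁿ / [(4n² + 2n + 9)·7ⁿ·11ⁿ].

[-89/6, 65/6]

By the ratio test, |a_{n+1}/a_n| = [(4n² + 2n + 9)/(4(n+1)² + 2(n+1) + 9)] · 6/(7·11) → 6/77.
Thus R = 1/(6/77) = 77/6.
When w = 65/6, the series is dominated by a constant times Σ 1/n², which converges (p = 2 > 1).
Check w = -89/6: the terms are on the order of 1/n², so the series converges absolutely by comparison with the p-series (p = 2 > 1).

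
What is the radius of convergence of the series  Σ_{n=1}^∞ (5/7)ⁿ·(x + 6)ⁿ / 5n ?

R = 7/5

Apply the ratio test: |a_{n+1}| / |a_n| = [5n/5(n+1)] · 5/7, which tends to 5/7 as n → ∞.
Hence the series converges for |x + 6| < 1/(5/7) = 7/5, so the radius of convergence is 7/5.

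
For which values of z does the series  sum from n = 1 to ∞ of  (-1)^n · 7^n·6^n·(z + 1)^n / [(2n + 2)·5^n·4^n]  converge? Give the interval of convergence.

The ratio of consecutive coefficients is [(2n + 2)/(2(n+1) + 2)] · 7·6/(5·4) → 21/10.
Hence the series converges for |z + 1| < 1/(21/10) = 10/21, so the radius of convergence is 10/21.
At z = -11/21: an alternating series whose terms decrease to 0 in absolute value, so it converges by the Leibniz criterion.
When z = -31/21, the terms are asymptotic to a nonzero constant times 1/n, so the series diverges by limit comparison with Σ 1/n.

(-31/21, -11/21]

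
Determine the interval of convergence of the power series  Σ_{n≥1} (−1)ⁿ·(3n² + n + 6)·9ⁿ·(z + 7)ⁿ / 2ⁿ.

Apply the ratio test: |a_{n+1}| / |a_n| = [(3(n+1)² + (n+1) + 6)/(3n² + n + 6)] · 9/2, which tends to 9/2 as n → ∞.
Convergence for |z + 7| · 9/2 < 1, i.e. |z + 7| < 2/9. So R = 2/9.
At z = -61/9: the terms have absolute value of order n², which does not tend to 0, so the series diverges by the divergence test.
Check z = -65/9: the n-th term does not approach 0; divergence by the term test.

(-65/9, -61/9)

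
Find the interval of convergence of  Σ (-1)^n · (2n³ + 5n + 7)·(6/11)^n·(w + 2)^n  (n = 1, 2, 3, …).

The ratio of consecutive coefficients is [(2(n+1)³ + 5(n+1) + 7)/(2n³ + 5n + 7)] · 6/11 → 6/11.
The series converges when 6/11 · |w + 2| < 1, giving R = 11/6.
Endpoint w = -1/6: the n-th term does not approach 0; divergence by the term test.
When w = -23/6, the terms have absolute value of order n³, which does not tend to 0, so the series diverges by the divergence test.

(-23/6, -1/6)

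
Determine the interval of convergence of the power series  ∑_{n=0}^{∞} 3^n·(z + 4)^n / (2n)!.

Apply the ratio test: |a_{n+1}| / |a_n| = 3 · 1/[(2n+1)·(2n+2)], which tends to 0 as n → ∞.
The ratio tends to 0 regardless of z, hence R = ∞.

(−∞, ∞)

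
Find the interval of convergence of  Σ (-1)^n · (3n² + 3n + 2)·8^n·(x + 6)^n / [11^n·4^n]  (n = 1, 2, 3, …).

Ratio test: |a_{n+1}/a_n| = [(3(n+1)² + 3(n+1) + 2)/(3n² + 3n + 2)] · 8/(11·4) → 2/11 as n → ∞.
Thus R = 1/(2/11) = 11/2.
At x = -1/2: the terms have absolute value of order n², which does not tend to 0, so the series diverges by the divergence test.
At x = -23/2: the terms have absolute value of order n², which does not tend to 0, so the series diverges by the divergence test.

(-23/2, -1/2)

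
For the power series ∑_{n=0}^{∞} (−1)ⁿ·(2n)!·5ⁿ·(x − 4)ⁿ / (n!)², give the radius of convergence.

R = 1/20

The ratio of consecutive coefficients is (2n+1)·(2n+2)/(n+1)² · 5 → 20.
Convergence for |x − 4| · 20 < 1, i.e. |x − 4| < 1/20. So R = 1/20.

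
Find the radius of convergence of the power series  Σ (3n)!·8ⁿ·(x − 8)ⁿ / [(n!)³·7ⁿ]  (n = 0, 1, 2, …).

Apply the ratio test: |a_{n+1}| / |a_n| = (3n+1)·(3n+2)·(3n+3)/(n+1)³ · 8/7, which tends to 216/7 as n → ∞.
Hence the series converges for |x − 8| < 1/(216/7) = 7/216, so the radius of convergence is 7/216.

R = 7/216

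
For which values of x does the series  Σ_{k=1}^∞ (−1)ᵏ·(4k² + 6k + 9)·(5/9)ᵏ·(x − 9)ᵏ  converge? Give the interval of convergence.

(36/5, 54/5)

By the ratio test, |a_{k+1}/a_k| = [(4(k+1)² + 6(k+1) + 9)/(4k² + 6k + 9)] · 5/9 → 5/9.
Thus R = 1/(5/9) = 9/5.
When x = 54/5, the terms have absolute value of order k², which does not tend to 0, so the series diverges by the divergence test.
When x = 36/5, the terms have absolute value of order k², which does not tend to 0, so the series diverges by the divergence test.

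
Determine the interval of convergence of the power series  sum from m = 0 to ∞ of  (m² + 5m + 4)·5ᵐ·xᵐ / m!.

(−∞, ∞)

Ratio test: |a_{m+1}/a_m| = ((m+1)² + 5(m+1) + 4)/(m² + 5m + 4) · 5 · 1/(m+1) → 0 as m → ∞.
Since the limit is 0 < 1 for every x, the series converges on all of ℝ and R = ∞.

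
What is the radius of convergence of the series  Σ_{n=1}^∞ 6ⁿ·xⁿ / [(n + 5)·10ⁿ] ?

R = 5/3

By the ratio test, |a_{n+1}/a_n| = [(n + 5)/((n+1) + 5)] · 6/10 → 3/5.
Hence the series converges for |x| < 1/(3/5) = 5/3, so the radius of convergence is 5/3.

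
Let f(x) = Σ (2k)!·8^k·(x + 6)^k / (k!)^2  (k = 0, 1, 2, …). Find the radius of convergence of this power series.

By the ratio test, |a_{k+1}/a_k| = (2k+1)·(2k+2)/(k+1)² · 8 → 32.
Convergence for |x + 6| · 32 < 1, i.e. |x + 6| < 1/32. So R = 1/32.

R = 1/32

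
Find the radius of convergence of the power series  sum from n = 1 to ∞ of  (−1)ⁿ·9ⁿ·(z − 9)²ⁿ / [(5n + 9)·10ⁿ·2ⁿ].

Apply the ratio test: |a_{n+1}| / |a_n| = [(5n + 9)/(5(n+1) + 9)] · 9/(10·2), which tends to 9/20 as n → ∞.
Writing y = (z − 9)², the series in y has radius 20/9, so |z − 9| < √(20/9) and R = 2√5/3.

R = 2√5/3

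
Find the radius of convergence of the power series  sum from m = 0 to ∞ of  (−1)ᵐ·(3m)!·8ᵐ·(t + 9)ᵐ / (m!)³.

Ratio test: |a_{m+1}/a_m| = (3m+1)·(3m+2)·(3m+3)/(m+1)³ · 8 → 216 as m → ∞.
Convergence for |t + 9| · 216 < 1, i.e. |t + 9| < 1/216. So R = 1/216.

R = 1/216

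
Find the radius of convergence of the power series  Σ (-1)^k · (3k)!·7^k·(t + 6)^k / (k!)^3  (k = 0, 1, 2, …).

Apply the ratio test: |a_{k+1}| / |a_k| = (3k+1)·(3k+2)·(3k+3)/(k+1)³ · 7, which tends to 189 as k → ∞.
Thus R = 1/(189) = 1/189.

R = 1/189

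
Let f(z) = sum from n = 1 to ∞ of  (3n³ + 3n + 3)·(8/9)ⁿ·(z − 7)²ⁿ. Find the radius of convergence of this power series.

By the ratio test, |a_{n+1}/a_n| = [(3(n+1)³ + 3(n+1) + 3)/(3n³ + 3n + 3)] · 8/9 → 8/9.
Successive powers of (z − 7) differ by 2, so the series converges when |z − 7|² · 8/9 < 1, i.e. |z − 7| < √(9/8). So R = 3√2/4.

R = 3√2/4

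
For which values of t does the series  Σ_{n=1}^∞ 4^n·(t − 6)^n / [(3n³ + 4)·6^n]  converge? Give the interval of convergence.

[9/2, 15/2]

The ratio of consecutive coefficients is [(3n³ + 4)/(3(n+1)³ + 4)] · 4/6 → 2/3.
Convergence for |t − 6| · 2/3 < 1, i.e. |t − 6| < 3/2. So R = 3/2.
At t = 15/2: absolute convergence follows by limit comparison with Σ 1/n³.
When t = 9/2, the terms are on the order of 1/n³, so the series converges absolutely by comparison with the p-series (p = 3 > 1).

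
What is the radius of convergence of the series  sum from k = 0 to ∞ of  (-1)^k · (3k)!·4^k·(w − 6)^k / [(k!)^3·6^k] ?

Apply the ratio test: |a_{k+1}| / |a_k| = (3k+1)·(3k+2)·(3k+3)/(k+1)³ · 4/6, which tends to 18 as k → ∞.
Hence the series converges for |w − 6| < 1/(18) = 1/18, so the radius of convergence is 1/18.

R = 1/18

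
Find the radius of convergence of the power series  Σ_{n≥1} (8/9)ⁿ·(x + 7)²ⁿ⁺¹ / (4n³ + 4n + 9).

Ratio test: |a_{n+1}/a_n| = [(4n³ + 4n + 9)/(4(n+1)³ + 4(n+1) + 9)] · 8/9 → 8/9 as n → ∞.
Writing y = (x + 7)², the series in y has radius 9/8, so |x + 7| < √(9/8) and R = 3√2/4.

R = 3√2/4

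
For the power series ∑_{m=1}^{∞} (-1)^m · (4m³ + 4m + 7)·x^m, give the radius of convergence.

By the ratio test, |a_{m+1}/a_m| = (4(m+1)³ + 4(m+1) + 7)/(4m³ + 4m + 7) → 1.
Hence R = 1.

R = 1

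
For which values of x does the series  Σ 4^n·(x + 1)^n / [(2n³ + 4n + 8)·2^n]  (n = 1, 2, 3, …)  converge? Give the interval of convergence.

[-3/2, -1/2]

Ratio test: |a_{n+1}/a_n| = [(2n³ + 4n + 8)/(2(n+1)³ + 4(n+1) + 8)] · 4/2 → 2 as n → ∞.
Convergence for |x + 1| · 2 < 1, i.e. |x + 1| < 1/2. So R = 1/2.
When x = -1/2, absolute convergence follows by limit comparison with Σ 1/n³.
Check x = -3/2: absolute convergence follows by limit comparison with Σ 1/n³.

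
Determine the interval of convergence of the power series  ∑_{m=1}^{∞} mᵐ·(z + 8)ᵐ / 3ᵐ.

{-8}

Applying the root test, |a_m|^(1/m) = m/3 → ∞.
Since the m-th root of |a_m| is unbounded, the series converges only at z = -8; R = 0.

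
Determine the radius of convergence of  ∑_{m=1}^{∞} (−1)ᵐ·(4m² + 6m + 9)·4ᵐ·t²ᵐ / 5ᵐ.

Apply the ratio test: |a_{m+1}| / |a_m| = [(4(m+1)² + 6(m+1) + 9)/(4m² + 6m + 9)] · 4/5, which tends to 4/5 as m → ∞.
Successive powers of t differ by 2, so the series converges when |t|² · 4/5 < 1, i.e. |t| < √(5/4). So R = √5/2.

R = √5/2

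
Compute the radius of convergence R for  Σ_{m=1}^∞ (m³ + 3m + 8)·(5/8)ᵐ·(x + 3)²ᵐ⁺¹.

Apply the ratio test: |a_{m+1}| / |a_m| = [((m+1)³ + 3(m+1) + 8)/(m³ + 3m + 8)] · 5/8, which tends to 5/8 as m → ∞.
Successive powers of (x + 3) differ by 2, so the series converges when |x + 3|² · 5/8 < 1, i.e. |x + 3| < √(8/5). So R = 2√10/5.

R = 2√10/5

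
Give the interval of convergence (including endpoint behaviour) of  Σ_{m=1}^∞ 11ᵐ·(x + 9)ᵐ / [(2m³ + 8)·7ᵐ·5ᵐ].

By the ratio test, |a_{m+1}/a_m| = [(2m³ + 8)/(2(m+1)³ + 8)] · 11/(7·5) → 11/35.
Convergence for |x + 9| · 11/35 < 1, i.e. |x + 9| < 35/11. So R = 35/11.
Check x = -64/11: the series is dominated by a constant times Σ 1/m³, which converges (p = 3 > 1).
Check x = -134/11: the terms are on the order of 1/m³, so the series converges absolutely by comparison with the p-series (p = 3 > 1).

[-134/11, -64/11]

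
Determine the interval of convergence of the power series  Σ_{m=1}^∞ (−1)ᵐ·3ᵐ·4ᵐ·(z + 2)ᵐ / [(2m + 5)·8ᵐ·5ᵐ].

(-16/3, 4/3]

Apply the ratio test: |a_{m+1}| / |a_m| = [(2m + 5)/(2(m+1) + 5)] · 3·4/(8·5), which tends to 3/10 as m → ∞.
The series converges when 3/10 · |z + 2| < 1, giving R = 10/3.
At z = 4/3: an alternating series whose terms decrease to 0 in absolute value, so it converges by the Leibniz criterion.
When z = -16/3, the terms behave like c/m; limit comparison with the harmonic series gives divergence.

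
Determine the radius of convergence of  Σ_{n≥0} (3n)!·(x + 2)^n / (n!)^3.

The ratio of consecutive coefficients is (3n+1)·(3n+2)·(3n+3)/(n+1)³ → 27.
Convergence for |x + 2| · 27 < 1, i.e. |x + 2| < 1/27. So R = 1/27.

R = 1/27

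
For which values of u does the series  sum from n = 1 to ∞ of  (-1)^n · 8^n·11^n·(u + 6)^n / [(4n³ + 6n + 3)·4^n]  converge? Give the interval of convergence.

The ratio of consecutive coefficients is [(4n³ + 6n + 3)/(4(n+1)³ + 6(n+1) + 3)] · 8·11/4 → 22.
Thus R = 1/(22) = 1/22.
Endpoint u = -131/22: the series is dominated by a constant times Σ 1/n³, which converges (p = 3 > 1).
Endpoint u = -133/22: absolute convergence follows by limit comparison with Σ 1/n³.

[-133/22, -131/22]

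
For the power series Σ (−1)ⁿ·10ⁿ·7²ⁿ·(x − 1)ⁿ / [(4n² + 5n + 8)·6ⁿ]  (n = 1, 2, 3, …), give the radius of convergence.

R = 3/245

By the ratio test, |a_{n+1}/a_n| = [(4n² + 5n + 8)/(4(n+1)² + 5(n+1) + 8)] · 10·49/6 → 245/3.
The series converges when 245/3 · |x − 1| < 1, giving R = 3/245.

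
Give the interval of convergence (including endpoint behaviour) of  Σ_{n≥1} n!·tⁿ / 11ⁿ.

The ratio of consecutive coefficients is (n+1) · 1/11 → ∞.
The ratio grows without bound, so the series diverges whenever t ≠ 0; it converges only at t = 0. R = 0.

{0}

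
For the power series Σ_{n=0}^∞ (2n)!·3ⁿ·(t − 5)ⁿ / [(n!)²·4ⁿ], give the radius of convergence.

By the ratio test, |a_{n+1}/a_n| = (2n+1)·(2n+2)/(n+1)² · 3/4 → 3.
Hence the series converges for |t − 5| < 1/(3) = 1/3, so the radius of convergence is 1/3.

R = 1/3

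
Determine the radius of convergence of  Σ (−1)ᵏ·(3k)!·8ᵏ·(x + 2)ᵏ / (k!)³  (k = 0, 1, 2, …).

Ratio test: |a_{k+1}/a_k| = (3k+1)·(3k+2)·(3k+3)/(k+1)³ · 8 → 216 as k → ∞.
The series converges when 216 · |x + 2| < 1, giving R = 1/216.

R = 1/216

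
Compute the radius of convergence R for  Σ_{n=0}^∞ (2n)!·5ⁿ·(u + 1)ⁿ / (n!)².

R = 1/20

Apply the ratio test: |a_{n+1}| / |a_n| = (2n+1)·(2n+2)/(n+1)² · 5, which tends to 20 as n → ∞.
Convergence for |u + 1| · 20 < 1, i.e. |u + 1| < 1/20. So R = 1/20.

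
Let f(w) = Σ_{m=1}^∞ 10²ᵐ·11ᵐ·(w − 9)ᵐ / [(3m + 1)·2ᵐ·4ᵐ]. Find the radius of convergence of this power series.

The ratio of consecutive coefficients is [(3m + 1)/(3(m+1) + 1)] · 100·11/(2·4) → 275/2.
Convergence for |w − 9| · 275/2 < 1, i.e. |w − 9| < 2/275. So R = 2/275.

R = 2/275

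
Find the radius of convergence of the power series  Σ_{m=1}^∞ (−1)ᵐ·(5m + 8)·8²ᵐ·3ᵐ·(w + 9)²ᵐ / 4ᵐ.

By the ratio test, |a_{m+1}/a_m| = [(5(m+1) + 8)/(5m + 8)] · 64·3/4 → 48.
Writing y = (w + 9)², the series in y has radius 1/48, so |w + 9| < √(1/48) and R = √3/12.

R = √3/12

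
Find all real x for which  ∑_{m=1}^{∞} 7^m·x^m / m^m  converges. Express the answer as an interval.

Applying the root test, |a_m|^(1/m) = 7/m → 0.
Since the m-th root of |a_m| tends to 0, the series converges for all real x; R = ∞.

(−∞, ∞)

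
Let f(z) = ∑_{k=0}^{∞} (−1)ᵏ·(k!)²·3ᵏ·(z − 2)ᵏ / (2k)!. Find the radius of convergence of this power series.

Apply the ratio test: |a_{k+1}| / |a_k| = (k+1)²/[(2k+1)·(2k+2)] · 3, which tends to 3/4 as k → ∞.
The series converges when 3/4 · |z − 2| < 1, giving R = 4/3.

R = 4/3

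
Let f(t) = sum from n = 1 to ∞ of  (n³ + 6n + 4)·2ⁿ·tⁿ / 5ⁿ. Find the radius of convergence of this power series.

R = 5/2

Ratio test: |a_{n+1}/a_n| = [((n+1)³ + 6(n+1) + 4)/(n³ + 6n + 4)] · 2/5 → 2/5 as n → ∞.
The series converges when 2/5 · |t| < 1, giving R = 5/2.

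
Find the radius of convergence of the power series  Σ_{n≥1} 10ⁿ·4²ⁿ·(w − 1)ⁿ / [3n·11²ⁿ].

By the ratio test, |a_{n+1}/a_n| = [3n/3(n+1)] · 10·16/121 → 160/121.
Convergence for |w − 1| · 160/121 < 1, i.e. |w − 1| < 121/160. So R = 121/160.

R = 121/160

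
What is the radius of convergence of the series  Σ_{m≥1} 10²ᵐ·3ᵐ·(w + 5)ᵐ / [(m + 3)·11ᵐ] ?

R = 11/300

The ratio of consecutive coefficients is [(m + 3)/((m+1) + 3)] · 100·3/11 → 300/11.
Convergence for |w + 5| · 300/11 < 1, i.e. |w + 5| < 11/300. So R = 11/300.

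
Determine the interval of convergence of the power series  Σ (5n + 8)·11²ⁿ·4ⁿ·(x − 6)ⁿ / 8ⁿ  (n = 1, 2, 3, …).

(724/121, 728/121)

By the ratio test, |a_{n+1}/a_n| = [(5(n+1) + 8)/(5n + 8)] · 121·4/8 → 121/2.
Thus R = 1/(121/2) = 2/121.
Endpoint x = 728/121: the terms have absolute value of order n, which does not tend to 0, so the series diverges by the divergence test.
Check x = 724/121: the terms have absolute value of order n, which does not tend to 0, so the series diverges by the divergence test.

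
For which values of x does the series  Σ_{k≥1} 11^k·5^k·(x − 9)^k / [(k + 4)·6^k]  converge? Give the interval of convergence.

[489/55, 501/55)

By the ratio test, |a_{k+1}/a_k| = [(k + 4)/((k+1) + 4)] · 11·5/6 → 55/6.
Convergence for |x − 9| · 55/6 < 1, i.e. |x − 9| < 6/55. So R = 6/55.
Endpoint x = 501/55: the terms are asymptotic to a nonzero constant times 1/k, so the series diverges by limit comparison with Σ 1/k.
Endpoint x = 489/55: convergence follows from the alternating series test (terms decrease monotonically to 0).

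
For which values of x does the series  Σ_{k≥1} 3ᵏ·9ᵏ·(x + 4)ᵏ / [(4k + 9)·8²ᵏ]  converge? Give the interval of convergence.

[-172/27, -44/27)

The ratio of consecutive coefficients is [(4k + 9)/(4(k+1) + 9)] · 3·9/64 → 27/64.
Thus R = 1/(27/64) = 64/27.
Endpoint x = -44/27: the terms are asymptotic to a nonzero constant times 1/k, so the series diverges by limit comparison with Σ 1/k.
At x = -172/27: convergence follows from the alternating series test (terms decrease monotonically to 0).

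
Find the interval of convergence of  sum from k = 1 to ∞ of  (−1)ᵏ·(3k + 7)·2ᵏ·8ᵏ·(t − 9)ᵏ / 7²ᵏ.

By the ratio test, |a_{k+1}/a_k| = [(3(k+1) + 7)/(3k + 7)] · 2·8/49 → 16/49.
Thus R = 1/(16/49) = 49/16.
At t = 193/16: the k-th term does not approach 0; divergence by the term test.
Check t = 95/16: the k-th term does not approach 0; divergence by the term test.

(95/16, 193/16)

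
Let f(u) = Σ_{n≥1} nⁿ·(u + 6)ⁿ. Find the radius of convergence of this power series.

R = 0

By the Cauchy root test, |a_n|^(1/n) = n → ∞.
Since the n-th root of |a_n| is unbounded, the series converges only at u = -6; R = 0.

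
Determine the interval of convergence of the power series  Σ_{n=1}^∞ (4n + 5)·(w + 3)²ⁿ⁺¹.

The ratio of consecutive coefficients is (4(n+1) + 5)/(4n + 5) → 1.
Successive powers of (w + 3) differ by 2, so the series converges when |w + 3|² · 1 < 1, i.e. |w + 3| < √(1) = 1. So R = 1.
Check w = -2: the n-th term does not approach 0; divergence by the term test.
When w = -4, the terms do not tend to 0, so the series diverges.

(-4, -2)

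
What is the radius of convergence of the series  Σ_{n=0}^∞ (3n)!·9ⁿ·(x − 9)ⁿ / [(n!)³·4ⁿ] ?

R = 4/243

Ratio test: |a_{n+1}/a_n| = (3n+1)·(3n+2)·(3n+3)/(n+1)³ · 9/4 → 243/4 as n → ∞.
Hence the series converges for |x − 9| < 1/(243/4) = 4/243, so the radius of convergence is 4/243.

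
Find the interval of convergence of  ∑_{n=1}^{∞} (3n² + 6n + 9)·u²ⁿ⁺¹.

(-1, 1)

The ratio of consecutive coefficients is (3(n+1)² + 6(n+1) + 9)/(3n² + 6n + 9) → 1.
Successive powers of u differ by 2, so the series converges when |u|² · 1 < 1, i.e. |u| < √(1) = 1. So R = 1.
Endpoint u = 1: the terms have absolute value of order n², which does not tend to 0, so the series diverges by the divergence test.
Endpoint u = -1: the terms have absolute value of order n², which does not tend to 0, so the series diverges by the divergence test.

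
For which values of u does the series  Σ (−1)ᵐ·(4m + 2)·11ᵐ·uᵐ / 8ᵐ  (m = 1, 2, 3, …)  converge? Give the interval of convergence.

The ratio of consecutive coefficients is [(4(m+1) + 2)/(4m + 2)] · 11/8 → 11/8.
The series converges when 11/8 · |u| < 1, giving R = 8/11.
Endpoint u = 8/11: the terms do not tend to 0, so the series diverges.
When u = -8/11, the m-th term does not approach 0; divergence by the term test.

(-8/11, 8/11)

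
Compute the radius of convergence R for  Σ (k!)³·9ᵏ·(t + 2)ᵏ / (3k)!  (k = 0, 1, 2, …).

By the ratio test, |a_{k+1}/a_k| = (k+1)³/[(3k+1)·(3k+2)·(3k+3)] · 9 → 1/3.
Hence the series converges for |t + 2| < 1/(1/3) = 3, so the radius of convergence is 3.

R = 3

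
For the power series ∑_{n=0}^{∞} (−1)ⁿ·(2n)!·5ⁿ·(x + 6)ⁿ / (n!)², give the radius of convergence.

The ratio of consecutive coefficients is (2n+1)·(2n+2)/(n+1)² · 5 → 20.
The series converges when 20 · |x + 6| < 1, giving R = 1/20.

R = 1/20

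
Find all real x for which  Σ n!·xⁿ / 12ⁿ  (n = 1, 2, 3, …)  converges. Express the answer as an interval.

By the ratio test, |a_{n+1}/a_n| = (n+1) · 1/12 → ∞.
Since the ratio → ∞, the series diverges for every x ≠ 0, and R = 0.

{0}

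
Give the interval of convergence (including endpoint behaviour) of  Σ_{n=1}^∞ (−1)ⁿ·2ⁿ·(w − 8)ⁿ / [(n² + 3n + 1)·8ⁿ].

[4, 12]

By the ratio test, |a_{n+1}/a_n| = [(n² + 3n + 1)/((n+1)² + 3(n+1) + 1)] · 2/8 → 1/4.
Hence the series converges for |w − 8| < 1/(1/4) = 4, so the radius of convergence is 4.
When w = 12, absolute convergence follows by limit comparison with Σ 1/n².
At w = 4: absolute convergence follows by limit comparison with Σ 1/n².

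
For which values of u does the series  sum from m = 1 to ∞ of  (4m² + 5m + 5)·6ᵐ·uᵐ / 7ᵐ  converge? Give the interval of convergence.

(-7/6, 7/6)

Apply the ratio test: |a_{m+1}| / |a_m| = [(4(m+1)² + 5(m+1) + 5)/(4m² + 5m + 5)] · 6/7, which tends to 6/7 as m → ∞.
The series converges when 6/7 · |u| < 1, giving R = 7/6.
Check u = 7/6: the m-th term does not approach 0; divergence by the term test.
Check u = -7/6: the m-th term does not approach 0; divergence by the term test.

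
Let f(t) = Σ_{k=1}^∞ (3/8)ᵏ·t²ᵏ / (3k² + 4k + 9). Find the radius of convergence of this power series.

R = 2√6/3

The ratio of consecutive coefficients is [(3k² + 4k + 9)/(3(k+1)² + 4(k+1) + 9)] · 3/8 → 3/8.
Since the exponent of t increases by 2 each term, convergence requires |t|² < 8/3, hence R = 2√6/3.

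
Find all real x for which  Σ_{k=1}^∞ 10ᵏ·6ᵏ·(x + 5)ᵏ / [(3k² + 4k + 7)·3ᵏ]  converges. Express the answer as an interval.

Apply the ratio test: |a_{k+1}| / |a_k| = [(3k² + 4k + 7)/(3(k+1)² + 4(k+1) + 7)] · 10·6/3, which tends to 20 as k → ∞.
Hence the series converges for |x + 5| < 1/(20) = 1/20, so the radius of convergence is 1/20.
When x = -99/20, the terms are on the order of 1/k², so the series converges absolutely by comparison with the p-series (p = 2 > 1).
Check x = -101/20: the series is dominated by a constant times Σ 1/k², which converges (p = 2 > 1).

[-101/20, -99/20]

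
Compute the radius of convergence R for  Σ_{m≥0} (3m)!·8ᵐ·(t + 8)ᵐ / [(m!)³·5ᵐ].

Apply the ratio test: |a_{m+1}| / |a_m| = (3m+1)·(3m+2)·(3m+3)/(m+1)³ · 8/5, which tends to 216/5 as m → ∞.
Hence the series converges for |t + 8| < 1/(216/5) = 5/216, so the radius of convergence is 5/216.

R = 5/216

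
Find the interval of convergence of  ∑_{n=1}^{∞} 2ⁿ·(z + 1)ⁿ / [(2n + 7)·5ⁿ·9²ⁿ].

By the ratio test, |a_{n+1}/a_n| = [(2n + 7)/(2(n+1) + 7)] · 2/(5·81) → 2/405.
The series converges when 2/405 · |z + 1| < 1, giving R = 405/2.
Check z = 403/2: the terms are asymptotic to a nonzero constant times 1/n, so the series diverges by limit comparison with Σ 1/n.
Check z = -407/2: convergence follows from the alternating series test (terms decrease monotonically to 0).

[-407/2, 403/2)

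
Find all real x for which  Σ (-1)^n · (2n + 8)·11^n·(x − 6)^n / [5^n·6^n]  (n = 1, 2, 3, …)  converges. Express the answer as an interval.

Ratio test: |a_{n+1}/a_n| = [(2(n+1) + 8)/(2n + 8)] · 11/(5·6) → 11/30 as n → ∞.
The series converges when 11/30 · |x − 6| < 1, giving R = 30/11.
At x = 96/11: the terms do not tend to 0, so the series diverges.
At x = 36/11: the terms have absolute value of order n, which does not tend to 0, so the series diverges by the divergence test.

(36/11, 96/11)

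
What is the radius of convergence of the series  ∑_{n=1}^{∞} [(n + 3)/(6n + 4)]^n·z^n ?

Root test: |a_n|^(1/n) = (n + 3)/(6n + 4) → 1/6.
Hence the series converges for |z| < 1/(1/6) = 6, so the radius of convergence is 6.

R = 6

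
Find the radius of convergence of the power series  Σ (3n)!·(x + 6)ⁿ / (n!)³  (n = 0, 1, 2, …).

R = 1/27

By the ratio test, |a_{n+1}/a_n| = (3n+1)·(3n+2)·(3n+3)/(n+1)³ → 27.
Convergence for |x + 6| · 27 < 1, i.e. |x + 6| < 1/27. So R = 1/27.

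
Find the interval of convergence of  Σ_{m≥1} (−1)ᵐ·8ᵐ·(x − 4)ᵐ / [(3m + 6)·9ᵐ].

(23/8, 41/8]

Apply the ratio test: |a_{m+1}| / |a_m| = [(3m + 6)/(3(m+1) + 6)] · 8/9, which tends to 8/9 as m → ∞.
Hence the series converges for |x − 4| < 1/(8/9) = 9/8, so the radius of convergence is 9/8.
When x = 41/8, convergence follows from the alternating series test (terms decrease monotonically to 0).
Check x = 23/8: the terms are asymptotic to a nonzero constant times 1/m, so the series diverges by limit comparison with Σ 1/m.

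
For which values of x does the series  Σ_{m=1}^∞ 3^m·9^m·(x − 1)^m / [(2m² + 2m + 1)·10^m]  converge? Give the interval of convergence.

[17/27, 37/27]

Ratio test: |a_{m+1}/a_m| = [(2m² + 2m + 1)/(2(m+1)² + 2(m+1) + 1)] · 3·9/10 → 27/10 as m → ∞.
Hence the series converges for |x − 1| < 1/(27/10) = 10/27, so the radius of convergence is 10/27.
Endpoint x = 37/27: absolute convergence follows by limit comparison with Σ 1/m².
When x = 17/27, the series is dominated by a constant times Σ 1/m², which converges (p = 2 > 1).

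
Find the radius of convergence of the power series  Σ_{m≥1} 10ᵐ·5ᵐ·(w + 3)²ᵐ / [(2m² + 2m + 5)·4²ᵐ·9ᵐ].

R = 6√2/5

The ratio of consecutive coefficients is [(2m² + 2m + 5)/(2(m+1)² + 2(m+1) + 5)] · 10·5/(16·9) → 25/72.
Successive powers of (w + 3) differ by 2, so the series converges when |w + 3|² · 25/72 < 1, i.e. |w + 3| < √(72/25). So R = 6√2/5.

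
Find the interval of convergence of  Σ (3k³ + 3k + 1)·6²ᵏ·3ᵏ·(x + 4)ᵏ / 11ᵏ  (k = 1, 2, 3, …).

(-443/108, -421/108)

The ratio of consecutive coefficients is [(3(k+1)³ + 3(k+1) + 1)/(3k³ + 3k + 1)] · 36·3/11 → 108/11.
The series converges when 108/11 · |x + 4| < 1, giving R = 11/108.
Endpoint x = -421/108: the terms have absolute value of order k³, which does not tend to 0, so the series diverges by the divergence test.
Check x = -443/108: the terms have absolute value of order k³, which does not tend to 0, so the series diverges by the divergence test.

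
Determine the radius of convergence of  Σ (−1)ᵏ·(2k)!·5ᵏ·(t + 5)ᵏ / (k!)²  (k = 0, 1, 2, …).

The ratio of consecutive coefficients is (2k+1)·(2k+2)/(k+1)² · 5 → 20.
The series converges when 20 · |t + 5| < 1, giving R = 1/20.

R = 1/20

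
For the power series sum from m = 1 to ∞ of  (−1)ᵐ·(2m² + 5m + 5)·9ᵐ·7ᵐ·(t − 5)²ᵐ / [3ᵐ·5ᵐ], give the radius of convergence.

R = √105/21

Ratio test: |a_{m+1}/a_m| = [(2(m+1)² + 5(m+1) + 5)/(2m² + 5m + 5)] · 9·7/(3·5) → 21/5 as m → ∞.
Since the exponent of (t − 5) increases by 2 each term, convergence requires |t − 5|² < 5/21, hence R = √105/21.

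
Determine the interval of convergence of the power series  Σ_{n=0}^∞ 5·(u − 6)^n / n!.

(−∞, ∞)

Ratio test: |a_{n+1}/a_n| = 5/5 · 1/(n+1) → 0 as n → ∞.
Since the limit is 0 < 1 for every u, the series converges on all of ℝ and R = ∞.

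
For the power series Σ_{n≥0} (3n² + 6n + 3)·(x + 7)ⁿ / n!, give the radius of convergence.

Ratio test: |a_{n+1}/a_n| = (3(n+1)² + 6(n+1) + 3)/(3n² + 6n + 3) · 1/(n+1) → 0 as n → ∞.
Since the limit is 0 < 1 for every x, the series converges on all of ℝ and R = ∞.

R = ∞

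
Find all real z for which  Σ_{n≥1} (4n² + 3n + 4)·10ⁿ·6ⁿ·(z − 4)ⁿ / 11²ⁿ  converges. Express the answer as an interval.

Ratio test: |a_{n+1}/a_n| = [(4(n+1)² + 3(n+1) + 4)/(4n² + 3n + 4)] · 10·6/121 → 60/121 as n → ∞.
Thus R = 1/(60/121) = 121/60.
Endpoint z = 361/60: the terms do not tend to 0, so the series diverges.
When z = 119/60, the terms do not tend to 0, so the series diverges.

(119/60, 361/60)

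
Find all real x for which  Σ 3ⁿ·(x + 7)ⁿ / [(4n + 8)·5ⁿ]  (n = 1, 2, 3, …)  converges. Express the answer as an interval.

[-26/3, -16/3)

Apply the ratio test: |a_{n+1}| / |a_n| = [(4n + 8)/(4(n+1) + 8)] · 3/5, which tends to 3/5 as n → ∞.
The series converges when 3/5 · |x + 7| < 1, giving R = 5/3.
When x = -16/3, the terms behave like c/n; limit comparison with the harmonic series gives divergence.
Check x = -26/3: the terms alternate in sign and decrease monotonically to 0 in absolute value (size ~ c/n), so the alternating series test gives convergence.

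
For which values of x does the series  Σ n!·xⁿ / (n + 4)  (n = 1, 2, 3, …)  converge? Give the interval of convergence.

Apply the ratio test: |a_{n+1}| / |a_n| = (n+1) · (n + 4)/((n+1) + 4), which tends to ∞ as n → ∞.
Since the ratio → ∞, the series diverges for every x ≠ 0, and R = 0.

{0}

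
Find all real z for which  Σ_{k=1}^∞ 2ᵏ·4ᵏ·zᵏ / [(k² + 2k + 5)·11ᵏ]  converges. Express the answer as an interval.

[-11/8, 11/8]

By the ratio test, |a_{k+1}/a_k| = [(k² + 2k + 5)/((k+1)² + 2(k+1) + 5)] · 2·4/11 → 8/11.
The series converges when 8/11 · |z| < 1, giving R = 11/8.
Endpoint z = 11/8: absolute convergence follows by limit comparison with Σ 1/k².
Endpoint z = -11/8: absolute convergence follows by limit comparison with Σ 1/k².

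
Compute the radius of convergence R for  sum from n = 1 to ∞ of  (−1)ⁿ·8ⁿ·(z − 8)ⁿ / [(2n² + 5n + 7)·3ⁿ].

R = 3/8

The ratio of consecutive coefficients is [(2n² + 5n + 7)/(2(n+1)² + 5(n+1) + 7)] · 8/3 → 8/3.
Thus R = 1/(8/3) = 3/8.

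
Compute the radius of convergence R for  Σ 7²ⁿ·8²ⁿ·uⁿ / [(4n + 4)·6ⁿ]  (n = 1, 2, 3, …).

Apply the ratio test: |a_{n+1}| / |a_n| = [(4n + 4)/(4(n+1) + 4)] · 49·64/6, which tends to 1568/3 as n → ∞.
The series converges when 1568/3 · |u| < 1, giving R = 3/1568.

R = 3/1568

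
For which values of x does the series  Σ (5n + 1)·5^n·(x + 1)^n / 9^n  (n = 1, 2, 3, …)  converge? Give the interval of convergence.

(-14/5, 4/5)

Apply the ratio test: |a_{n+1}| / |a_n| = [(5(n+1) + 1)/(5n + 1)] · 5/9, which tends to 5/9 as n → ∞.
Convergence for |x + 1| · 5/9 < 1, i.e. |x + 1| < 9/5. So R = 9/5.
When x = 4/5, the terms have absolute value of order n, which does not tend to 0, so the series diverges by the divergence test.
At x = -14/5: the terms have absolute value of order n, which does not tend to 0, so the series diverges by the divergence test.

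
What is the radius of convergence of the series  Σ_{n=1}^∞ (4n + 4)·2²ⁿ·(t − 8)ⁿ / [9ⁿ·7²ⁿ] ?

R = 441/4

By the ratio test, |a_{n+1}/a_n| = [(4(n+1) + 4)/(4n + 4)] · 4/(9·49) → 4/441.
Convergence for |t − 8| · 4/441 < 1, i.e. |t − 8| < 441/4. So R = 441/4.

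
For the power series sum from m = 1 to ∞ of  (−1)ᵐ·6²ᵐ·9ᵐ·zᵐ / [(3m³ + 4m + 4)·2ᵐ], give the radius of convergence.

R = 1/162

Apply the ratio test: |a_{m+1}| / |a_m| = [(3m³ + 4m + 4)/(3(m+1)³ + 4(m+1) + 4)] · 36·9/2, which tends to 162 as m → ∞.
The series converges when 162 · |z| < 1, giving R = 1/162.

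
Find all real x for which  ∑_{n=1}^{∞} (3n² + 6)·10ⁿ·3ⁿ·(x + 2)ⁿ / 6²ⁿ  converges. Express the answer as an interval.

(-16/5, -4/5)

Apply the ratio test: |a_{n+1}| / |a_n| = [(3(n+1)² + 6)/(3n² + 6)] · 10·3/36, which tends to 5/6 as n → ∞.
Thus R = 1/(5/6) = 6/5.
When x = -4/5, the terms do not tend to 0, so the series diverges.
When x = -16/5, the terms have absolute value of order n², which does not tend to 0, so the series diverges by the divergence test.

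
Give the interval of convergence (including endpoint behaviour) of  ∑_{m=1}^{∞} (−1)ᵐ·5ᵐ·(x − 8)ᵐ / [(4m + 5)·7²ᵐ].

Apply the ratio test: |a_{m+1}| / |a_m| = [(4m + 5)/(4(m+1) + 5)] · 5/49, which tends to 5/49 as m → ∞.
Hence the series converges for |x − 8| < 1/(5/49) = 49/5, so the radius of convergence is 49/5.
When x = 89/5, convergence follows from the alternating series test (terms decrease monotonically to 0).
Check x = -9/5: the terms are asymptotic to a nonzero constant times 1/m, so the series diverges by limit comparison with Σ 1/m.

(-9/5, 89/5]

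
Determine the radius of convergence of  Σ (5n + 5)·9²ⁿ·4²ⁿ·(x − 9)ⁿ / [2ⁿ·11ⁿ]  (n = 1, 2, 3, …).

By the ratio test, |a_{n+1}/a_n| = [(5(n+1) + 5)/(5n + 5)] · 81·16/(2·11) → 648/11.
The series converges when 648/11 · |x − 9| < 1, giving R = 11/648.

R = 11/648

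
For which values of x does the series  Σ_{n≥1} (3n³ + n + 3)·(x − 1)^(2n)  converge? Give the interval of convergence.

(0, 2)

Ratio test: |a_{n+1}/a_n| = (3(n+1)³ + (n+1) + 3)/(3n³ + n + 3) → 1 as n → ∞.
Writing y = (x − 1)², the series in y has radius 1, so |x − 1| < √(1) = 1 and R = 1.
When x = 2, the terms have absolute value of order n³, which does not tend to 0, so the series diverges by the divergence test.
At x = 0: the n-th term does not approach 0; divergence by the term test.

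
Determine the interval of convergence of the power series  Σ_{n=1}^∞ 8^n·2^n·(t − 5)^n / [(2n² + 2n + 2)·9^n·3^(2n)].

Ratio test: |a_{n+1}/a_n| = [(2n² + 2n + 2)/(2(n+1)² + 2(n+1) + 2)] · 8·2/(9·9) → 16/81 as n → ∞.
Thus R = 1/(16/81) = 81/16.
Endpoint t = 161/16: the series is dominated by a constant times Σ 1/n², which converges (p = 2 > 1).
When t = -1/16, the series is dominated by a constant times Σ 1/n², which converges (p = 2 > 1).

[-1/16, 161/16]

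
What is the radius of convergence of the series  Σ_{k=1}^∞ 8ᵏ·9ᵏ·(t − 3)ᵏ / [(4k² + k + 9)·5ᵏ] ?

Apply the ratio test: |a_{k+1}| / |a_k| = [(4k² + k + 9)/(4(k+1)² + (k+1) + 9)] · 8·9/5, which tends to 72/5 as k → ∞.
The series converges when 72/5 · |t − 3| < 1, giving R = 5/72.

R = 5/72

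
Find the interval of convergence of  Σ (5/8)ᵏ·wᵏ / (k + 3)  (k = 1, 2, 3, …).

The ratio of consecutive coefficients is [(k + 3)/((k+1) + 3)] · 5/8 → 5/8.
Convergence for |w| · 5/8 < 1, i.e. |w| < 8/5. So R = 8/5.
When w = 8/5, the terms behave like c/k; limit comparison with the harmonic series gives divergence.
Endpoint w = -8/5: convergence follows from the alternating series test (terms decrease monotonically to 0).

[-8/5, 8/5)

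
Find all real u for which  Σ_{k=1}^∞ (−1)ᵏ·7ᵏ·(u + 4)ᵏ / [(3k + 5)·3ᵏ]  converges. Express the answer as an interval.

(-31/7, -25/7]

By the ratio test, |a_{k+1}/a_k| = [(3k + 5)/(3(k+1) + 5)] · 7/3 → 7/3.
Hence the series converges for |u + 4| < 1/(7/3) = 3/7, so the radius of convergence is 3/7.
Endpoint u = -25/7: the terms alternate in sign and decrease monotonically to 0 in absolute value (size ~ c/k), so the alternating series test gives convergence.
At u = -31/7: the terms behave like c/k; limit comparison with the harmonic series gives divergence.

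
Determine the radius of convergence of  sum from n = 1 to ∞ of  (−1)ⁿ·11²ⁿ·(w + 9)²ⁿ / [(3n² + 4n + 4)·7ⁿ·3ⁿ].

R = √21/11

By the ratio test, |a_{n+1}/a_n| = [(3n² + 4n + 4)/(3(n+1)² + 4(n+1) + 4)] · 121/(7·3) → 121/21.
Since the exponent of (w + 9) increases by 2 each term, convergence requires |w + 9|² < 21/121, hence R = √21/11.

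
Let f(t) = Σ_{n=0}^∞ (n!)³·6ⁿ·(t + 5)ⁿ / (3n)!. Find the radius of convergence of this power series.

Ratio test: |a_{n+1}/a_n| = (n+1)³/[(3n+1)·(3n+2)·(3n+3)] · 6 → 2/9 as n → ∞.
Convergence for |t + 5| · 2/9 < 1, i.e. |t + 5| < 9/2. So R = 9/2.

R = 9/2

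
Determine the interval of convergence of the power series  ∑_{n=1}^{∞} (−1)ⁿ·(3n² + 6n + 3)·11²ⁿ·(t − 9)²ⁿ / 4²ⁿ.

(95/11, 103/11)

By the ratio test, |a_{n+1}/a_n| = [(3(n+1)² + 6(n+1) + 3)/(3n² + 6n + 3)] · 121/16 → 121/16.
Successive powers of (t − 9) differ by 2, so the series converges when |t − 9|² · 121/16 < 1, i.e. |t − 9| < √(16/121) = 4/11. So R = 4/11.
Check t = 103/11: the n-th term does not approach 0; divergence by the term test.
At t = 95/11: the terms have absolute value of order n², which does not tend to 0, so the series diverges by the divergence test.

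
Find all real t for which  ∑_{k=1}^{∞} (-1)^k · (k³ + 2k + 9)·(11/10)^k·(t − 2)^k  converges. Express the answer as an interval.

Apply the ratio test: |a_{k+1}| / |a_k| = [((k+1)³ + 2(k+1) + 9)/(k³ + 2k + 9)] · 11/10, which tends to 11/10 as k → ∞.
Thus R = 1/(11/10) = 10/11.
Check t = 32/11: the k-th term does not approach 0; divergence by the term test.
When t = 12/11, the terms have absolute value of order k³, which does not tend to 0, so the series diverges by the divergence test.

(12/11, 32/11)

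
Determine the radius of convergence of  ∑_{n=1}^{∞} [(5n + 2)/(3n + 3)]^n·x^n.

By the Cauchy root test, |a_n|^(1/n) = (5n + 2)/(3n + 3) → 5/3.
Convergence for |x| · 5/3 < 1, i.e. |x| < 3/5. So R = 3/5.

R = 3/5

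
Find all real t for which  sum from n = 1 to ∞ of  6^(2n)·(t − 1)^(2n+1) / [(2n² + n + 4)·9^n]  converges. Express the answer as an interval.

[1/2, 3/2]

By the ratio test, |a_{n+1}/a_n| = [(2n² + n + 4)/(2(n+1)² + (n+1) + 4)] · 36/9 → 4.
Successive powers of (t − 1) differ by 2, so the series converges when |t − 1|² · 4 < 1, i.e. |t − 1| < √(1/4) = 1/2. So R = 1/2.
Endpoint t = 3/2: absolute convergence follows by limit comparison with Σ 1/n².
When t = 1/2, absolute convergence follows by limit comparison with Σ 1/n².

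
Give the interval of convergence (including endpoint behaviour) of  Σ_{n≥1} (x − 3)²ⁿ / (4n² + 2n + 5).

[2, 4]

By the ratio test, |a_{n+1}/a_n| = (4n² + 2n + 5)/(4(n+1)² + 2(n+1) + 5) → 1.
Successive powers of (x − 3) differ by 2, so the series converges when |x − 3|² · 1 < 1, i.e. |x − 3| < √(1) = 1. So R = 1.
When x = 4, absolute convergence follows by limit comparison with Σ 1/n².
When x = 2, absolute convergence follows by limit comparison with Σ 1/n².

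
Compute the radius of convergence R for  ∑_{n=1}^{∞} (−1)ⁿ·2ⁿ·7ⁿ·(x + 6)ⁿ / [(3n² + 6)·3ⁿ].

R = 3/14

By the ratio test, |a_{n+1}/a_n| = [(3n² + 6)/(3(n+1)² + 6)] · 2·7/3 → 14/3.
Convergence for |x + 6| · 14/3 < 1, i.e. |x + 6| < 3/14. So R = 3/14.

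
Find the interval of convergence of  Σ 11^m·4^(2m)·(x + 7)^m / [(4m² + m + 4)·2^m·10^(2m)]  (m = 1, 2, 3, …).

[-179/22, -129/22]

By the ratio test, |a_{m+1}/a_m| = [(4m² + m + 4)/(4(m+1)² + (m+1) + 4)] · 11·16/(2·100) → 22/25.
Convergence for |x + 7| · 22/25 < 1, i.e. |x + 7| < 25/22. So R = 25/22.
When x = -129/22, the terms are on the order of 1/m², so the series converges absolutely by comparison with the p-series (p = 2 > 1).
Endpoint x = -179/22: the series is dominated by a constant times Σ 1/m², which converges (p = 2 > 1).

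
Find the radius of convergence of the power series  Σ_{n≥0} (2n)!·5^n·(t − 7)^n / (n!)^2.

Ratio test: |a_{n+1}/a_n| = (2n+1)·(2n+2)/(n+1)² · 5 → 20 as n → ∞.
Thus R = 1/(20) = 1/20.

R = 1/20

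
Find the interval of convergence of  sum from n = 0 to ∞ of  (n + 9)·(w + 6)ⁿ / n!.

(−∞, ∞)

Ratio test: |a_{n+1}/a_n| = ((n+1) + 9)/(n + 9) · 1/(n+1) → 0 as n → ∞.
Since the limit is 0 < 1 for every w, the series converges on all of ℝ and R = ∞.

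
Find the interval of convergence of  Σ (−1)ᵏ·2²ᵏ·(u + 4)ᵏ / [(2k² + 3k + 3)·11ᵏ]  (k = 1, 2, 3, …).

Apply the ratio test: |a_{k+1}| / |a_k| = [(2k² + 3k + 3)/(2(k+1)² + 3(k+1) + 3)] · 4/11, which tends to 4/11 as k → ∞.
Convergence for |u + 4| · 4/11 < 1, i.e. |u + 4| < 11/4. So R = 11/4.
Endpoint u = -5/4: the terms are on the order of 1/k², so the series converges absolutely by comparison with the p-series (p = 2 > 1).
When u = -27/4, the terms are on the order of 1/k², so the series converges absolutely by comparison with the p-series (p = 2 > 1).

[-27/4, -5/4]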